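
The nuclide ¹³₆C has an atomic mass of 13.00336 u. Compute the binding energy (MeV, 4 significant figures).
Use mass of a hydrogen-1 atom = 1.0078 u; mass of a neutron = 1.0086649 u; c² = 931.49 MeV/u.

Mass of separated nucleons = 6(1.0078) + 7(1.0086649) = 6.0468 + 7.0606543 = 13.1074543 u
Δm = 13.1074543 − 13.00336 = 0.1040943 u
E_B = 0.1040943 × 931.49 = 96.9628 MeV

96.96 MeV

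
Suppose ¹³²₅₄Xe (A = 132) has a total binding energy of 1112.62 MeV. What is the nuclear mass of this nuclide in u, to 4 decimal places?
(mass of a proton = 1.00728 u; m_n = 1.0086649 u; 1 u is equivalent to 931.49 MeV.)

131.8745 u

Mass defect = 1112.62 MeV / (931.49 MeV/u) = 1.194452 u
Constituent mass = 54(1.00728) + 78(1.0086649) = 133.0689822 u
Nuclear mass = 133.0689822 − 1.194452 = 131.8745302 u ≈ 131.8745 u (to 4 decimal places)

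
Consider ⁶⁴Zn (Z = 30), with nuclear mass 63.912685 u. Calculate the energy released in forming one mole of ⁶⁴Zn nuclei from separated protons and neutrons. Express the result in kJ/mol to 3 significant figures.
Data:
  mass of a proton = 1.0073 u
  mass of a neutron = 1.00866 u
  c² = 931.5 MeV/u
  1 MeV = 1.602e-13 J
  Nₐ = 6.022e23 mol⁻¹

5.40e+10 kJ/mol

The nucleus contains 30 protons and 64 − 30 = 34 neutrons.
Σm = 30·m_p + 34·m_n = 30.2190 + 34.29444 = 64.51344 u
Mass defect Δm = 64.51344 − 63.912685 = 0.600755 u
Binding energy = Δm·c² = 0.600755 × 931.5 MeV/u = 559.603 MeV
Per nucleus in joules: 559.603 MeV × 1.602e-13 J/MeV = 8.9648e-11 J
Per mole: 8.9648e-11 J × 6.022e23 mol⁻¹ = 5.3986e+13 J/mol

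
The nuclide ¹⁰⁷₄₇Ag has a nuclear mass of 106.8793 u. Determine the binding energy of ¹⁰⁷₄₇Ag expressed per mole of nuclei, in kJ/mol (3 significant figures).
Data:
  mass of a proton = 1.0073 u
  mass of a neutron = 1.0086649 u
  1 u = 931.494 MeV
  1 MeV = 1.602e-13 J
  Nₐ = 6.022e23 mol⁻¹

Σm = 47·m_p + 60·m_n = 47.3431 + 60.5198940 = 107.8629940 u
The mass defect is 107.8629940 − 106.8793 = 0.9836940 u.
E_B = 0.9836940 × 931.494 = 916.305 MeV
Per nucleus in joules: 916.305 MeV × 1.602e-13 J/MeV = 1.4679e-10 J
Per mole: 1.4679e-10 J × 6.022e23 mol⁻¹ = 8.8397e+13 J/mol

8.84e+10 kJ/mol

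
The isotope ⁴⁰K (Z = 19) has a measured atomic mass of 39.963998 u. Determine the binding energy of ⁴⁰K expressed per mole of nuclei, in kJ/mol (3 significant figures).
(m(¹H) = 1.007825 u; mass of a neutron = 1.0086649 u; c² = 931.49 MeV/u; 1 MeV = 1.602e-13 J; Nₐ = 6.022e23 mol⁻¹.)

3.29e+10 kJ/mol

With 19 protons and 21 neutrons (A = 40):
Total constituent mass: 19 × 1.007825 + 21 × 1.0086649 = 40.3306379 u
Mass defect Δm = 40.3306379 − 39.963998 = 0.3666399 u
E_B = 0.3666399 × 931.49 = 341.521 MeV
Per nucleus in joules: 341.521 MeV × 1.602e-13 J/MeV = 5.4712e-11 J
Per mole: 5.4712e-11 J × 6.022e23 mol⁻¹ = 3.2948e+13 J/mol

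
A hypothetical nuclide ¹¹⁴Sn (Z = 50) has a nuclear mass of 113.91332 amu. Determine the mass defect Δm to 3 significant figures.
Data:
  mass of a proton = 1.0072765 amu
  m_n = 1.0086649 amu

Total constituent mass: 50 × 1.0072765 + 64 × 1.0086649 = 114.9183786 amu
Δm = 114.9183786 − 113.91332 = 1.0050586 amu

1.01 amu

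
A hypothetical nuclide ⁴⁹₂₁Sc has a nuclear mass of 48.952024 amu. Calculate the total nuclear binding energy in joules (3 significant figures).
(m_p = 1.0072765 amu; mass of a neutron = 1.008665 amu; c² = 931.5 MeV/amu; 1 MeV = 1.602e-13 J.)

6.62e-11 J

Σm = 21·m_p + 28·m_n = 21.1528065 + 28.242620 = 49.3954265 amu
The mass defect is 49.3954265 − 48.952024 = 0.4434025 amu.
Binding energy = Δm·c² = 0.4434025 × 931.5 MeV/amu = 413.029 MeV
In joules: 413.029 MeV × 1.602e-13 J/MeV = 6.6167e-11 J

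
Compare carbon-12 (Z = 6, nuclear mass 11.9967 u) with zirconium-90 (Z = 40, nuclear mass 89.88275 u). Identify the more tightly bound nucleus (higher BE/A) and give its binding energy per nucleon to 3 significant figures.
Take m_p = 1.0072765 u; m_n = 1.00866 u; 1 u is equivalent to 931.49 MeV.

carbon-12: Σm = 6(1.0072765) + 6(1.00866) = 12.0956190 u; Δm = 0.0989190 u; E_B = 92.142 MeV; E_B/A = 7.679 MeV
zirconium-90: Σm = 40(1.0072765) + 50(1.00866) = 90.7240600 u; Δm = 0.8413100 u; E_B = 783.67 MeV; E_B/A = 8.707 MeV
zirconium-90 has the higher binding energy per nucleon, so it is the more tightly bound nucleus.

zirconium-90; 8.71 MeV/nucleon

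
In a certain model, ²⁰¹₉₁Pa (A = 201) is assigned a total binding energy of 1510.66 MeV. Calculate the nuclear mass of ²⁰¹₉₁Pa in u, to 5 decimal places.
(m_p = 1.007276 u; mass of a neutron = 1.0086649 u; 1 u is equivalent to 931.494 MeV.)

200.99349 u

Mass defect = 1510.66 MeV / (931.494 MeV/u) = 1.6217603 u
Constituent mass = 91(1.007276) + 110(1.0086649) = 202.6152550 u
Nuclear mass = 202.6152550 − 1.6217603 = 200.9934947 u ≈ 200.99349 u (to 5 decimal places)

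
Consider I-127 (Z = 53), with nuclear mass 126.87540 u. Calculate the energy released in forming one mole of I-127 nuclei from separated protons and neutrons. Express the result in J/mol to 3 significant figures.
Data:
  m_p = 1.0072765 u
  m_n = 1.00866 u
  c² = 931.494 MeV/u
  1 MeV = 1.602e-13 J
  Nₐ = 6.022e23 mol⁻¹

1.03e+14 J/mol

Total constituent mass: 53 × 1.0072765 + 74 × 1.00866 = 128.0264945 u
Mass defect Δm = 128.0264945 − 126.87540 = 1.1510945 u
Converting to energy: 1.1510945 u × 931.494 MeV/u = 1072.24 MeV
Per nucleus in joules: 1072.24 MeV × 1.602e-13 J/MeV = 1.7177e-10 J
Per mole: 1.7177e-10 J × 6.022e23 mol⁻¹ = 1.0344e+14 J/mol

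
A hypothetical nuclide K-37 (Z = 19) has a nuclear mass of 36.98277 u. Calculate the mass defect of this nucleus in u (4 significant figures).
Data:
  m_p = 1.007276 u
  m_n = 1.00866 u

0.3114 u

With 19 protons and 18 neutrons (A = 37):
Σm = 19·m_p + 18·m_n = 19.138244 + 18.15588 = 37.294124 u
Mass defect Δm = 37.294124 − 36.98277 = 0.311354 u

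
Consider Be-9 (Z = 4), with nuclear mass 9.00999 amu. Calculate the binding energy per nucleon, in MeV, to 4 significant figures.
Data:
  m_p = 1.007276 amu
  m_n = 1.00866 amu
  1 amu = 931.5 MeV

6.460 MeV/nucleon

Mass of separated nucleons = 4(1.007276) + 5(1.00866) = 4.029104 + 5.04330 = 9.072404 amu
Mass defect Δm = 9.072404 − 9.00999 = 0.062414 amu
Binding energy = Δm·c² = 0.062414 × 931.5 MeV/amu = 58.1386 MeV
Dividing by A = 9 gives 6.460 MeV per nucleon.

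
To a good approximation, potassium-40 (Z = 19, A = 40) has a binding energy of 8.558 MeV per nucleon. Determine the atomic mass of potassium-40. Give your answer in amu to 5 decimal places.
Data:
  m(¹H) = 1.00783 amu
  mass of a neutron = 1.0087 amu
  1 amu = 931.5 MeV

39.96398 amu

Total binding energy = 40 × 8.558 = 342.320 MeV
Mass defect = 342.320 MeV / (931.5 MeV/amu) = 0.3674933 amu
Constituent mass = 19(1.00783) + 21(1.0087) = 40.33147 amu
Atomic mass = 40.33147 − 0.3674933 = 39.9639767 amu ≈ 39.96398 amu (to 5 decimal places)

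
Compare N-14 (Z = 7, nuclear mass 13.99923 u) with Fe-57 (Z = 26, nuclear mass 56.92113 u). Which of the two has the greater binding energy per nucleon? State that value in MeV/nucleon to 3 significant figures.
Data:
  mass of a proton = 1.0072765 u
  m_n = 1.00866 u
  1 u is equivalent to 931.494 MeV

N-14: Σm = 7(1.0072765) + 7(1.00866) = 14.1115555 u; Δm = 0.1123255 u; E_B = 104.63 MeV; E_B/A = 7.474 MeV
Fe-57: Σm = 26(1.0072765) + 31(1.00866) = 57.4576490 u; Δm = 0.5365190 u; E_B = 499.76 MeV; E_B/A = 8.768 MeV
Fe-57 has the higher binding energy per nucleon, so it is the more tightly bound nucleus.

Fe-57; 8.77 MeV/nucleon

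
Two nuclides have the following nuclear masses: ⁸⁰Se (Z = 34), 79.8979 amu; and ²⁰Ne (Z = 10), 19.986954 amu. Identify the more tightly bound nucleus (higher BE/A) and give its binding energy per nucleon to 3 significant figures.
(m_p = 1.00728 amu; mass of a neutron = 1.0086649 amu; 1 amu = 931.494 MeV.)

⁸⁰Se: Σm = 34(1.00728) + 46(1.0086649) = 80.6461054 amu; Δm = 0.7482054 amu; E_B = 696.95 MeV; E_B/A = 8.712 MeV
²⁰Ne: Σm = 10(1.00728) + 10(1.0086649) = 20.1594490 amu; Δm = 0.1724950 amu; E_B = 160.68 MeV; E_B/A = 8.034 MeV
⁸⁰Se has the higher binding energy per nucleon, so it is the more tightly bound nucleus.

⁸⁰Se; 8.71 MeV/nucleon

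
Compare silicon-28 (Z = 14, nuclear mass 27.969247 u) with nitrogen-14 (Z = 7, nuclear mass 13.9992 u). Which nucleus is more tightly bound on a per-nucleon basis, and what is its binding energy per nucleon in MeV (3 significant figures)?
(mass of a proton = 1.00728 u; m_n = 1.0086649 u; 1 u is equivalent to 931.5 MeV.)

silicon-28: Σm = 14(1.00728) + 14(1.0086649) = 28.2232286 u; Δm = 0.2539816 u; E_B = 236.58 MeV; E_B/A = 8.449 MeV
nitrogen-14: Σm = 7(1.00728) + 7(1.0086649) = 14.1116143 u; Δm = 0.1124143 u; E_B = 104.714 MeV; E_B/A = 7.480 MeV
silicon-28 has the higher binding energy per nucleon, so it is the more tightly bound nucleus.

silicon-28; 8.45 MeV/nucleon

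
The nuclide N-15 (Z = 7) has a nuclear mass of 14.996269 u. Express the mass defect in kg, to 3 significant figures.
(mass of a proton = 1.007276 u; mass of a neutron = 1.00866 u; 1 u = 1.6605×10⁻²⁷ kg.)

With 7 protons and 8 neutrons (A = 15):
Total constituent mass: 7 × 1.007276 + 8 × 1.00866 = 15.120212 u
The mass defect is 15.120212 − 14.996269 = 0.123943 u.
In SI units: 0.123943 u × 1.6605×10⁻²⁷ kg/u = 2.0581e-28 kg

2.06e-28 kg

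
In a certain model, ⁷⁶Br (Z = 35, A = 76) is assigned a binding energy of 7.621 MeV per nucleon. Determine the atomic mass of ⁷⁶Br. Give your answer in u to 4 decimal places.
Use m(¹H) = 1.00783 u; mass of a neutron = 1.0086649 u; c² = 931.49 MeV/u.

Total binding energy = 76 × 7.621 = 579.196 MeV
Mass defect = 579.196 MeV / (931.49 MeV/u) = 0.621795 u
Constituent mass = 35(1.00783) + 41(1.0086649) = 76.6293109 u
Atomic mass = 76.6293109 − 0.621795 = 76.0075159 u ≈ 76.0075 u (to 4 decimal places)

76.0075 u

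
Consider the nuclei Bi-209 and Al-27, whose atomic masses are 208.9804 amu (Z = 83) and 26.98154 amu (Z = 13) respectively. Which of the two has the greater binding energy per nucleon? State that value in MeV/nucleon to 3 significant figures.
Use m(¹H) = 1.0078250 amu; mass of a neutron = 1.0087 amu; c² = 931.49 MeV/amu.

Bi-209: Σm = 83(1.0078250) + 126(1.0087) = 210.7456750 amu; Δm = 1.7652750 amu; E_B = 1644.34 MeV; E_B/A = 7.868 MeV
Al-27: Σm = 13(1.0078250) + 14(1.0087) = 27.2235250 amu; Δm = 0.2419850 amu; E_B = 225.407 MeV; E_B/A = 8.348 MeV
Al-27 has the higher binding energy per nucleon, so it is the more tightly bound nucleus.

Al-27; 8.35 MeV/nucleon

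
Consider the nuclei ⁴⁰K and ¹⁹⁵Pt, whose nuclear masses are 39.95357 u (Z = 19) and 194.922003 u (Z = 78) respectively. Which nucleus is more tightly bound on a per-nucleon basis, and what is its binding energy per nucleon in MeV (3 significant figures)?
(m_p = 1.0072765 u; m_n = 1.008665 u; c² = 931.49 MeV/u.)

⁴⁰K: Σm = 19(1.0072765) + 21(1.008665) = 40.3202185 u; Δm = 0.3666485 u; E_B = 341.53 MeV; E_B/A = 8.538 MeV
¹⁹⁵Pt: Σm = 78(1.0072765) + 117(1.008665) = 196.5813720 u; Δm = 1.6593690 u; E_B = 1545.7 MeV; E_B/A = 7.927 MeV
⁴⁰K has the higher binding energy per nucleon, so it is the more tightly bound nucleus.

⁴⁰K; 8.54 MeV/nucleon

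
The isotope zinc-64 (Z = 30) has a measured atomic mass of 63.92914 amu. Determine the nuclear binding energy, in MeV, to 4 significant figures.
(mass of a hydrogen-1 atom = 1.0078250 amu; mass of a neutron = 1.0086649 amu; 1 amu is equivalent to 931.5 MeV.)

Total constituent mass: 30 × 1.0078250 + 34 × 1.0086649 = 64.5293566 amu
The mass defect is 64.5293566 − 63.92914 = 0.6002166 amu.
Binding energy = Δm·c² = 0.6002166 × 931.5 MeV/amu = 559.102 MeV

559.1 MeV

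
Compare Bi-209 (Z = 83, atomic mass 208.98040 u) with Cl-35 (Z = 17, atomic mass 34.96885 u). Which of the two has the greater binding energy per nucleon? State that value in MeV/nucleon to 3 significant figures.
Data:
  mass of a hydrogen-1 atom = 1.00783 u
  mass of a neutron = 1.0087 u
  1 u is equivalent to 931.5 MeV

Cl-35; 8.54 MeV/nucleon

Bi-209: Σm = 83(1.00783) + 126(1.0087) = 210.74609 u; Δm = 1.76569 u; E_B = 1644.74 MeV; E_B/A = 7.870 MeV
Cl-35: Σm = 17(1.00783) + 18(1.0087) = 35.28971 u; Δm = 0.32086 u; E_B = 298.88 MeV; E_B/A = 8.539 MeV
Cl-35 has the higher binding energy per nucleon, so it is the more tightly bound nucleus.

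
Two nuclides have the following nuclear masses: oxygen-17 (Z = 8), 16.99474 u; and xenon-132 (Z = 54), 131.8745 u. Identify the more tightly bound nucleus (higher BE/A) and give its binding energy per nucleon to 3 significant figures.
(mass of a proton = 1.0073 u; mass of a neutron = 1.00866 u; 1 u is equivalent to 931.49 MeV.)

xenon-132; 8.43 MeV/nucleon

oxygen-17: Σm = 8(1.0073) + 9(1.00866) = 17.13634 u; Δm = 0.14160 u; E_B = 131.90 MeV; E_B/A = 7.759 MeV
xenon-132: Σm = 54(1.0073) + 78(1.00866) = 133.06968 u; Δm = 1.19518 u; E_B = 1113.3 MeV; E_B/A = 8.434 MeV
xenon-132 has the higher binding energy per nucleon, so it is the more tightly bound nucleus.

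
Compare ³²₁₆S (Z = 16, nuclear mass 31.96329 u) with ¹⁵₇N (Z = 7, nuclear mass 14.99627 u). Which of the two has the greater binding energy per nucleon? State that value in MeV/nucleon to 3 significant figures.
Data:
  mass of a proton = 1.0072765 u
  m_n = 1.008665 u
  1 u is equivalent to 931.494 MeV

³²₁₆S: Σm = 16(1.0072765) + 16(1.008665) = 32.2550640 u; Δm = 0.2917740 u; E_B = 271.79 MeV; E_B/A = 8.493 MeV
¹⁵₇N: Σm = 7(1.0072765) + 8(1.008665) = 15.1202555 u; Δm = 0.1239855 u; E_B = 115.49 MeV; E_B/A = 7.699 MeV
³²₁₆S has the higher binding energy per nucleon, so it is the more tightly bound nucleus.

³²₁₆S; 8.49 MeV/nucleon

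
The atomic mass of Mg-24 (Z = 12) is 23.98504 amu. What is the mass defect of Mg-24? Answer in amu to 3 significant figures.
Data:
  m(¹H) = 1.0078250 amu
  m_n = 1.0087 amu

Σm = 12·m(¹H) + 12·m_n = 12.0939000 + 12.1044 = 24.1983000 amu
Δm = 24.1983000 − 23.98504 = 0.2132600 amu

0.213 amu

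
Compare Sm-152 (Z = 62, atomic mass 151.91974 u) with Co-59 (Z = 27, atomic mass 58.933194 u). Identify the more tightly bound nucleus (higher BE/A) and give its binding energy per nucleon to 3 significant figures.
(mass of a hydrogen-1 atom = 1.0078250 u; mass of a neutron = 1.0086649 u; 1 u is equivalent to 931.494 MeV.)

Co-59; 8.77 MeV/nucleon

Sm-152: Σm = 62(1.0078250) + 90(1.0086649) = 153.2649910 u; Δm = 1.3452510 u; E_B = 1253.1 MeV; E_B/A = 8.244 MeV
Co-59: Σm = 27(1.0078250) + 32(1.0086649) = 59.4885518 u; Δm = 0.5553578 u; E_B = 517.31 MeV; E_B/A = 8.768 MeV
Co-59 has the higher binding energy per nucleon, so it is the more tightly bound nucleus.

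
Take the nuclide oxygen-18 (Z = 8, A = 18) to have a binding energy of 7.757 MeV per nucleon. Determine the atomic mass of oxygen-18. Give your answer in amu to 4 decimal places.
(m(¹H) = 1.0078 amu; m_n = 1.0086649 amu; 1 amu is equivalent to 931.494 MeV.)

Total binding energy = 18 × 7.757 = 139.626 MeV
Mass defect = 139.626 MeV / (931.494 MeV/amu) = 0.149895 amu
Constituent mass = 8(1.0078) + 10(1.0086649) = 18.1490490 amu
Atomic mass = 18.1490490 − 0.149895 = 17.9991540 amu ≈ 17.9992 amu (to 4 decimal places)

17.9992 amu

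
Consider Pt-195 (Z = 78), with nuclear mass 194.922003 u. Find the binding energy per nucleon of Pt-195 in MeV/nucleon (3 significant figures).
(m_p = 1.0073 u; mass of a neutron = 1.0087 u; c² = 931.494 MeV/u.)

With 78 protons and 117 neutrons (A = 195):
Σm = 78·m_p + 117·m_n = 78.5694 + 118.0179 = 196.5873 u
Δm = 196.5873 − 194.922003 = 1.665297 u
Converting to energy: 1.665297 u × 931.494 MeV/u = 1551.21 MeV
Dividing by A = 195 gives 7.9549 MeV per nucleon.

7.95 MeV/nucleon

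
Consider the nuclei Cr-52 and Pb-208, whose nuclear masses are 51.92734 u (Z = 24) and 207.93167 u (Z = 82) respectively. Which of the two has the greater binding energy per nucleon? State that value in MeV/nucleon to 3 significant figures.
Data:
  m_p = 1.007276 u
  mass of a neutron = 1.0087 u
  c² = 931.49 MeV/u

Cr-52: Σm = 24(1.007276) + 28(1.0087) = 52.418224 u; Δm = 0.490884 u; E_B = 457.25 MeV; E_B/A = 8.793 MeV
Pb-208: Σm = 82(1.007276) + 126(1.0087) = 209.692832 u; Δm = 1.761162 u; E_B = 1640.5 MeV; E_B/A = 7.887 MeV
Cr-52 has the higher binding energy per nucleon, so it is the more tightly bound nucleus.

Cr-52; 8.79 MeV/nucleon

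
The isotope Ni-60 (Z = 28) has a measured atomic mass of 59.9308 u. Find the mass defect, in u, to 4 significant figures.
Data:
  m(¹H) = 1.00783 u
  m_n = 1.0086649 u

0.5657 u

Z = 28, so N = A − Z = 60 − 28 = 32.
Σm = 28·m(¹H) + 32·m_n = 28.21924 + 32.2772768 = 60.4965168 u
The mass defect is 60.4965168 − 59.9308 = 0.5657168 u.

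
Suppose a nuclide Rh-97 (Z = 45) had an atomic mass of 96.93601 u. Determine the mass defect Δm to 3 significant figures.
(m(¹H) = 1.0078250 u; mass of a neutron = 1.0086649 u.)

0.867 u

With 45 protons and 52 neutrons (A = 97):
Mass of separated nucleons = 45(1.0078250) + 52(1.0086649) = 45.3521250 + 52.4505748 = 97.8026998 u
Δm = 97.8026998 − 96.93601 = 0.8666898 u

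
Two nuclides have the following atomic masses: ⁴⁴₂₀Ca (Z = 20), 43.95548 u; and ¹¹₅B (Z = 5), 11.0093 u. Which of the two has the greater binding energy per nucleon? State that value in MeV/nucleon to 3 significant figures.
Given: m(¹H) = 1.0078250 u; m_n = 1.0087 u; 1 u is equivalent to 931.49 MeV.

⁴⁴₂₀Ca; 8.68 MeV/nucleon

⁴⁴₂₀Ca: Σm = 20(1.0078250) + 24(1.0087) = 44.3653000 u; Δm = 0.4098200 u; E_B = 381.74 MeV; E_B/A = 8.676 MeV
¹¹₅B: Σm = 5(1.0078250) + 6(1.0087) = 11.0913250 u; Δm = 0.0820250 u; E_B = 76.405 MeV; E_B/A = 6.946 MeV
⁴⁴₂₀Ca has the higher binding energy per nucleon, so it is the more tightly bound nucleus.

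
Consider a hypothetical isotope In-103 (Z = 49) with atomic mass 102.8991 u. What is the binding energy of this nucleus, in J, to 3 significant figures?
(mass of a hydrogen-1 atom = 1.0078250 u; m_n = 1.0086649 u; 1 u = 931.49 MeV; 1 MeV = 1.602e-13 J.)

Σm = 49·m(¹H) + 54·m_n = 49.3834250 + 54.4679046 = 103.8513296 u
Δm = 103.8513296 − 102.8991 = 0.9522296 u
Converting to energy: 0.9522296 u × 931.49 MeV/u = 886.992 MeV
In joules: 886.992 MeV × 1.602e-13 J/MeV = 1.4210e-10 J

1.42e-10 J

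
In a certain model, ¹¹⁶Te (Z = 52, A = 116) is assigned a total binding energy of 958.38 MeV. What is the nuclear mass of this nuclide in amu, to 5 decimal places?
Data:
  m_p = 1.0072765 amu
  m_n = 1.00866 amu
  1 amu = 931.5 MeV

115.90376 amu

Mass defect = 958.38 MeV / (931.5 MeV/amu) = 1.0288567 amu
Constituent mass = 52(1.0072765) + 64(1.00866) = 116.9326180 amu
Nuclear mass = 116.9326180 − 1.0288567 = 115.9037613 amu ≈ 115.90376 amu (to 5 decimal places)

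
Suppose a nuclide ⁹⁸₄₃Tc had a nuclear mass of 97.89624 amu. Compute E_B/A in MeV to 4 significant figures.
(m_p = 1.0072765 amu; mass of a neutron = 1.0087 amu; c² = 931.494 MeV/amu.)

8.508 MeV/nucleon

Σm = 43·m_p + 55·m_n = 43.3128895 + 55.4785 = 98.7913895 amu
Δm = 98.7913895 − 97.89624 = 0.8951495 amu
Binding energy = Δm·c² = 0.8951495 × 931.494 MeV/amu = 833.826 MeV
Dividing by A = 98 gives 8.508 MeV per nucleon.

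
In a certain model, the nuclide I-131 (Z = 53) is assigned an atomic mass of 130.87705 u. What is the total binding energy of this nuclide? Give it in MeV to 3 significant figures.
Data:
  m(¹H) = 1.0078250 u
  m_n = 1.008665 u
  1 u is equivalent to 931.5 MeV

Z = 53, so N = A − Z = 131 − 53 = 78.
Σm = 53·m(¹H) + 78·m_n = 53.4147250 + 78.675870 = 132.0905950 u
Mass defect Δm = 132.0905950 − 130.87705 = 1.2135450 u
Converting to energy: 1.2135450 u × 931.5 MeV/u = 1130.42 MeV

1130 MeV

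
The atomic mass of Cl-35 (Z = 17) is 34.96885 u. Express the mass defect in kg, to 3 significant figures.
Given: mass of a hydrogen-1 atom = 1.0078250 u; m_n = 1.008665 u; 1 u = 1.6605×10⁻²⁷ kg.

5.32e-28 kg

Z = 17, so N = A − Z = 35 − 17 = 18.
Σm = 17·m(¹H) + 18·m_n = 17.1330250 + 18.155970 = 35.2889950 u
Δm = 35.2889950 − 34.96885 = 0.3201450 u
In SI units: 0.3201450 u × 1.6605×10⁻²⁷ kg/u = 5.3160e-28 kg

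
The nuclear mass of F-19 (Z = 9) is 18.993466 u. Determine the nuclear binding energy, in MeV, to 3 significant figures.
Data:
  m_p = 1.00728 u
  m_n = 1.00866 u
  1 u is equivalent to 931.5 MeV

With 9 protons and 10 neutrons (A = 19):
Σm = 9·m_p + 10·m_n = 9.06552 + 10.08660 = 19.15212 u
Mass defect Δm = 19.15212 − 18.993466 = 0.158654 u
E_B = 0.158654 × 931.5 = 147.786 MeV

148 MeV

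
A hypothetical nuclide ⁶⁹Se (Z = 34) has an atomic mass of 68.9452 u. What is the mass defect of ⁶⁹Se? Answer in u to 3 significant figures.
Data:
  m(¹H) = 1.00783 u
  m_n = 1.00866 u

0.624 u

With 34 protons and 35 neutrons (A = 69):
Mass of separated nucleons = 34(1.00783) + 35(1.00866) = 34.26622 + 35.30310 = 69.56932 u
Δm = 69.56932 − 68.9452 = 0.62412 u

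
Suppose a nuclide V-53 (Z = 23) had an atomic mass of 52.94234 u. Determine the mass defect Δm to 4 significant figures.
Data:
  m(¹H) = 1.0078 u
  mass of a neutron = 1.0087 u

The nucleus contains 23 protons and 53 − 23 = 30 neutrons.
Σm = 23·m(¹H) + 30·m_n = 23.1794 + 30.2610 = 53.4404 u
The mass defect is 53.4404 − 52.94234 = 0.49806 u.

0.4981 u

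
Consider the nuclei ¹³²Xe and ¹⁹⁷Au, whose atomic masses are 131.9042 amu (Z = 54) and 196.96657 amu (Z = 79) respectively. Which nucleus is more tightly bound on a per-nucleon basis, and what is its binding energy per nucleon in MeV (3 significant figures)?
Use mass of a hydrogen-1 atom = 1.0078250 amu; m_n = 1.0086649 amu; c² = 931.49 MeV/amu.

¹³²Xe: Σm = 54(1.0078250) + 78(1.0086649) = 133.0984122 amu; Δm = 1.1942122 amu; E_B = 1112.4 MeV; E_B/A = 8.427 MeV
¹⁹⁷Au: Σm = 79(1.0078250) + 118(1.0086649) = 198.6406332 amu; Δm = 1.6740632 amu; E_B = 1559.4 MeV; E_B/A = 7.916 MeV
¹³²Xe has the higher binding energy per nucleon, so it is the more tightly bound nucleus.

¹³²Xe; 8.43 MeV/nucleon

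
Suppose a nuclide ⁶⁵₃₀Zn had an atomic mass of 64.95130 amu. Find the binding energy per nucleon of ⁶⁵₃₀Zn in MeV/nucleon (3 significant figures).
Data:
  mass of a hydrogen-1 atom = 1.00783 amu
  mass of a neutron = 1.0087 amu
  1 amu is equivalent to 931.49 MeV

8.43 MeV/nucleon

Total constituent mass: 30 × 1.00783 + 35 × 1.0087 = 65.53940 amu
Δm = 65.53940 − 64.95130 = 0.58810 amu
Converting to energy: 0.58810 amu × 931.49 MeV/amu = 547.809 MeV
Per nucleon: 547.809 / 65 = 8.428 MeV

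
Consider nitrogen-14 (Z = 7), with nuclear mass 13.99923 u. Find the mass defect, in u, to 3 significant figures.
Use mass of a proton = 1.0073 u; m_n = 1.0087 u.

Mass of separated nucleons = 7(1.0073) + 7(1.0087) = 7.0511 + 7.0609 = 14.1120 u
Mass defect Δm = 14.1120 − 13.99923 = 0.11277 u

0.113 u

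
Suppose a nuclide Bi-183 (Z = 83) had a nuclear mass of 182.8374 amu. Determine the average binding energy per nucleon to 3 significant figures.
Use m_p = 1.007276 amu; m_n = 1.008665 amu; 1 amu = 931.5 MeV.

Z = 83, so N = A − Z = 183 − 83 = 100.
Mass of separated nucleons = 83(1.007276) + 100(1.008665) = 83.603908 + 100.866500 = 184.470408 amu
Mass defect Δm = 184.470408 − 182.8374 = 1.633008 amu
E_B = 1.633008 × 931.5 = 1521.15 MeV
BE/A = 1521.15 MeV / 183 = 8.312 MeV/nucleon

8.31 MeV/nucleon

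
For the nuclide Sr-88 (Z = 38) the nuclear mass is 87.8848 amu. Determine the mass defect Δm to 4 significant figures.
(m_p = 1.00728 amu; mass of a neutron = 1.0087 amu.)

Σm = 38·m_p + 50·m_n = 38.27664 + 50.4350 = 88.71164 amu
The mass defect is 88.71164 − 87.8848 = 0.82684 amu.

0.8268 amu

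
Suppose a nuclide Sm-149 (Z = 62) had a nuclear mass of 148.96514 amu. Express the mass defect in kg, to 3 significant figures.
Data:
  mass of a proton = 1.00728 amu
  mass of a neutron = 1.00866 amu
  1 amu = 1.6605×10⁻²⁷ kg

The nucleus contains 62 protons and 149 − 62 = 87 neutrons.
Σm = 62·m_p + 87·m_n = 62.45136 + 87.75342 = 150.20478 amu
The mass defect is 150.20478 − 148.96514 = 1.23964 amu.
In SI units: 1.23964 amu × 1.6605×10⁻²⁷ kg/amu = 2.0584e-27 kg

2.06e-27 kg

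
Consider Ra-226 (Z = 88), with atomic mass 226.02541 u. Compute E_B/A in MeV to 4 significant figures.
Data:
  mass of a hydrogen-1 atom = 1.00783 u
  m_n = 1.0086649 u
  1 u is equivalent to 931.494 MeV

The nucleus contains 88 protons and 226 − 88 = 138 neutrons.
Σm = 88·m(¹H) + 138·m_n = 88.68904 + 139.1957562 = 227.8847962 u
Mass defect Δm = 227.8847962 − 226.02541 = 1.8593862 u
E_B = 1.8593862 × 931.494 = 1732.01 MeV
Per nucleon: 1732.01 / 226 = 7.664 MeV

7.664 MeV/nucleon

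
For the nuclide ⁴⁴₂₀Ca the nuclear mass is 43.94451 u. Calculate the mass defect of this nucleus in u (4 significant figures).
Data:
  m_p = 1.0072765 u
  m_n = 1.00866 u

0.4089 u

Total constituent mass: 20 × 1.0072765 + 24 × 1.00866 = 44.3533700 u
The mass defect is 44.3533700 − 43.94451 = 0.4088600 u.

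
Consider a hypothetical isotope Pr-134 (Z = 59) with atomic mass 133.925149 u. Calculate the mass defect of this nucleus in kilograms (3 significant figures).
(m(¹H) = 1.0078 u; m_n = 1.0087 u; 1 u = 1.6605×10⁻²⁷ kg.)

With 59 protons and 75 neutrons (A = 134):
Total constituent mass: 59 × 1.0078 + 75 × 1.0087 = 135.1127 u
Mass defect Δm = 135.1127 − 133.925149 = 1.187551 u
In SI units: 1.187551 u × 1.6605×10⁻²⁷ kg/u = 1.9719e-27 kg

1.97e-27 kg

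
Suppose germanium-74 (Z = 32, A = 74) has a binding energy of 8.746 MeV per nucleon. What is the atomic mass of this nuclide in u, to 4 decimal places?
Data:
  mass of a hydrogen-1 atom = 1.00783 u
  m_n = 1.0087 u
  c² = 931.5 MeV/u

Total binding energy = 74 × 8.746 = 647.204 MeV
Mass defect = 647.204 MeV / (931.5 MeV/u) = 0.694798 u
Constituent mass = 32(1.00783) + 42(1.0087) = 74.61596 u
Atomic mass = 74.61596 − 0.694798 = 73.921162 u ≈ 73.9212 u (to 4 decimal places)

73.9212 u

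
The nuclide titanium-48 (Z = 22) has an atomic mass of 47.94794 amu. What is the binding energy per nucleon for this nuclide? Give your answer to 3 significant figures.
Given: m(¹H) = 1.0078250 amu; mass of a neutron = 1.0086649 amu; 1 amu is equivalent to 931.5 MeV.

8.72 MeV/nucleon

Z = 22, so N = A − Z = 48 − 22 = 26.
Total constituent mass: 22 × 1.0078250 + 26 × 1.0086649 = 48.3974374 amu
Δm = 48.3974374 − 47.94794 = 0.4494974 amu
E_B = 0.4494974 × 931.5 = 418.707 MeV
Dividing by A = 48 gives 8.723 MeV per nucleon.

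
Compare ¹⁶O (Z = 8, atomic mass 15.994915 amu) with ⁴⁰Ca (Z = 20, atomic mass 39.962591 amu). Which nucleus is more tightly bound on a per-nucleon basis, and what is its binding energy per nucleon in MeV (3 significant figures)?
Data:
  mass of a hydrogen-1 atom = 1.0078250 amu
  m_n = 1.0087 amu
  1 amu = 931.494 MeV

¹⁶O: Σm = 8(1.0078250) + 8(1.0087) = 16.1322000 amu; Δm = 0.1372850 amu; E_B = 127.88 MeV; E_B/A = 7.993 MeV
⁴⁰Ca: Σm = 20(1.0078250) + 20(1.0087) = 40.3305000 amu; Δm = 0.3679090 amu; E_B = 342.71 MeV; E_B/A = 8.568 MeV
⁴⁰Ca has the higher binding energy per nucleon, so it is the more tightly bound nucleus.

⁴⁰Ca; 8.57 MeV/nucleon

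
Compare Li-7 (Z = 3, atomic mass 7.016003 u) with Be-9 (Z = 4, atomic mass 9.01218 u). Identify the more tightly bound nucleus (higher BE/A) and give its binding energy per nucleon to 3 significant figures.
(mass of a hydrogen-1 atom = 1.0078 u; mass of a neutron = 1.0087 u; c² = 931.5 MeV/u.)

Li-7: Σm = 3(1.0078) + 4(1.0087) = 7.0582 u; Δm = 0.042197 u; E_B = 39.307 MeV; E_B/A = 5.615 MeV
Be-9: Σm = 4(1.0078) + 5(1.0087) = 9.0747 u; Δm = 0.06252 u; E_B = 58.237 MeV; E_B/A = 6.471 MeV
Be-9 has the higher binding energy per nucleon, so it is the more tightly bound nucleus.

Be-9; 6.47 MeV/nucleon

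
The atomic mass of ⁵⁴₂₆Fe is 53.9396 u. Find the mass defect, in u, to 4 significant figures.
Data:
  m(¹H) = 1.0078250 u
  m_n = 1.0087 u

With 26 protons and 28 neutrons (A = 54):
Σm = 26·m(¹H) + 28·m_n = 26.2034500 + 28.2436 = 54.4470500 u
The mass defect is 54.4470500 − 53.9396 = 0.5074500 u.

0.5075 u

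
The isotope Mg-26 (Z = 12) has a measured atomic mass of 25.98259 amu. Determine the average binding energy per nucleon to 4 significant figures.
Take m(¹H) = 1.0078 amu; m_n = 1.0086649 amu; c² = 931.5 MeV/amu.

8.323 MeV/nucleon

Total constituent mass: 12 × 1.0078 + 14 × 1.0086649 = 26.2149086 amu
Δm = 26.2149086 − 25.98259 = 0.2323186 amu
Binding energy = Δm·c² = 0.2323186 × 931.5 MeV/amu = 216.405 MeV
Per nucleon: 216.405 / 26 = 8.323 MeV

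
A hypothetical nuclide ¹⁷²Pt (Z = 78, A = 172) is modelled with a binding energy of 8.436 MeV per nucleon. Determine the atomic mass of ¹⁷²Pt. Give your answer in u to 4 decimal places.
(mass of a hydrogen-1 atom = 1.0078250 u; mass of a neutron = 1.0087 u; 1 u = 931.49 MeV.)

171.8704 u

Total binding energy = 172 × 8.436 = 1450.992 MeV
Mass defect = 1450.992 MeV / (931.49 MeV/u) = 1.557711 u
Constituent mass = 78(1.0078250) + 94(1.0087) = 173.4281500 u
Atomic mass = 173.4281500 − 1.557711 = 171.8704390 u ≈ 171.8704 u (to 4 decimal places)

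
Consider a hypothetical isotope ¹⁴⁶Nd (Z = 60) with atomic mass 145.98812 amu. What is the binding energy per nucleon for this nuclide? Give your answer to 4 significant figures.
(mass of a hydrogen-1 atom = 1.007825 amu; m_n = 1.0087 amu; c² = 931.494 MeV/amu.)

With 60 protons and 86 neutrons (A = 146):
Σm = 60·m(¹H) + 86·m_n = 60.469500 + 86.7482 = 147.217700 amu
The mass defect is 147.217700 − 145.98812 = 1.229580 amu.
E_B = 1.229580 × 931.494 = 1145.35 MeV
BE/A = 1145.35 MeV / 146 = 7.845 MeV/nucleon

7.845 MeV/nucleon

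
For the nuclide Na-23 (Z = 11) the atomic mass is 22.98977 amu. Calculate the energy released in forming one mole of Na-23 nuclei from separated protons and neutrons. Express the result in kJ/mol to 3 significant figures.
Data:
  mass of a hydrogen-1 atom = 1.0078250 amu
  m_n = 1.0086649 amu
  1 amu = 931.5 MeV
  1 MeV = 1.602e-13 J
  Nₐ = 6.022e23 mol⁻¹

1.80e+10 kJ/mol

Mass of separated nucleons = 11(1.0078250) + 12(1.0086649) = 11.0860750 + 12.1039788 = 23.1900538 amu
The mass defect is 23.1900538 − 22.98977 = 0.2002838 amu.
Binding energy = Δm·c² = 0.2002838 × 931.5 MeV/amu = 186.564 MeV
Per nucleus in joules: 186.564 MeV × 1.602e-13 J/MeV = 2.9888e-11 J
Per mole: 2.9888e-11 J × 6.022e23 mol⁻¹ = 1.7999e+13 J/mol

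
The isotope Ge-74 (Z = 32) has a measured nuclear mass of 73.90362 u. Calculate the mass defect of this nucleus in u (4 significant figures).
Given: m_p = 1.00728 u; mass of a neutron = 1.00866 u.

0.6931 u

The nucleus contains 32 protons and 74 − 32 = 42 neutrons.
Σm = 32·m_p + 42·m_n = 32.23296 + 42.36372 = 74.59668 u
Δm = 74.59668 − 73.90362 = 0.69306 u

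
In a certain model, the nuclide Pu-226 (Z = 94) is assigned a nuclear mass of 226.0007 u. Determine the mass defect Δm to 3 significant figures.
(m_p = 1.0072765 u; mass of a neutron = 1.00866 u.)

The nucleus contains 94 protons and 226 − 94 = 132 neutrons.
Total constituent mass: 94 × 1.0072765 + 132 × 1.00866 = 227.8271110 u
Mass defect Δm = 227.8271110 − 226.0007 = 1.8264110 u

1.83 u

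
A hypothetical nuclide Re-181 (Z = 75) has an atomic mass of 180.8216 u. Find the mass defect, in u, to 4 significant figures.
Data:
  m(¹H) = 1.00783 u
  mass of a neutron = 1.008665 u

1.684 u

Z = 75, so N = A − Z = 181 − 75 = 106.
Mass of separated nucleons = 75(1.00783) + 106(1.008665) = 75.58725 + 106.918490 = 182.505740 u
Mass defect Δm = 182.505740 − 180.8216 = 1.684140 u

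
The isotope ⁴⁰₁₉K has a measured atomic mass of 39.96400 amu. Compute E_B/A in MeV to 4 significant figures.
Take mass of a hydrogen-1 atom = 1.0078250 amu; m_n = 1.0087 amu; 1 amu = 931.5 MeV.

8.555 MeV/nucleon

Σm = 19·m(¹H) + 21·m_n = 19.1486750 + 21.1827 = 40.3313750 amu
The mass defect is 40.3313750 − 39.96400 = 0.3673750 amu.
Binding energy = Δm·c² = 0.3673750 × 931.5 MeV/amu = 342.210 MeV
BE/A = 342.210 MeV / 40 = 8.555 MeV/nucleon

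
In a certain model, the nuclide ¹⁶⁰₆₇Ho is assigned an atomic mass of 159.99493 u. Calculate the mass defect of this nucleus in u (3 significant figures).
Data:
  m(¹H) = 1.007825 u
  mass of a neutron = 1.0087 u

The nucleus contains 67 protons and 160 − 67 = 93 neutrons.
Mass of separated nucleons = 67(1.007825) + 93(1.0087) = 67.524275 + 93.8091 = 161.333375 u
Δm = 161.333375 − 159.99493 = 1.338445 u

1.34 u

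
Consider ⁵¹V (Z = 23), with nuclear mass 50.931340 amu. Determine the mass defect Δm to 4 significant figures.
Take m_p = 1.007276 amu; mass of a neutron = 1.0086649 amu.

0.4786 amu

Z = 23, so N = A − Z = 51 − 23 = 28.
Mass of separated nucleons = 23(1.007276) + 28(1.0086649) = 23.167348 + 28.2426172 = 51.4099652 amu
The mass defect is 51.4099652 − 50.931340 = 0.4786252 amu.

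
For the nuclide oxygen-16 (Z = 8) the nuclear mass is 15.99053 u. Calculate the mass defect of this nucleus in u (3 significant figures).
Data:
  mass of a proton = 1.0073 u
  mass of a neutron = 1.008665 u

0.137 u

Total constituent mass: 8 × 1.0073 + 8 × 1.008665 = 16.127720 u
Mass defect Δm = 16.127720 − 15.99053 = 0.137190 u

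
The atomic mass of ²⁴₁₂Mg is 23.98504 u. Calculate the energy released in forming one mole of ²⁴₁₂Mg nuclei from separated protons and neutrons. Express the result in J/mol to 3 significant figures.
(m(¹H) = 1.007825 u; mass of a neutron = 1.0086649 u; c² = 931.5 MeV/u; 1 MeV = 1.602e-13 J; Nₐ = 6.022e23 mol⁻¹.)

The nucleus contains 12 protons and 24 − 12 = 12 neutrons.
Mass of separated nucleons = 12(1.007825) + 12(1.0086649) = 12.093900 + 12.1039788 = 24.1978788 u
Δm = 24.1978788 − 23.98504 = 0.2128388 u
E_B = 0.2128388 × 931.5 = 198.259 MeV
Per nucleus in joules: 198.259 MeV × 1.602e-13 J/MeV = 3.1761e-11 J
Per mole: 3.1761e-11 J × 6.022e23 mol⁻¹ = 1.9126e+13 J/mol

1.91e+13 J/mol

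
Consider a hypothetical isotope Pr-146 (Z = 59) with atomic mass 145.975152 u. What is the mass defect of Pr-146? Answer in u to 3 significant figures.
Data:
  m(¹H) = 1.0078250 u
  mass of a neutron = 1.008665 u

1.24 u

With 59 protons and 87 neutrons (A = 146):
Mass of separated nucleons = 59(1.0078250) + 87(1.008665) = 59.4616750 + 87.753855 = 147.2155300 u
Mass defect Δm = 147.2155300 − 145.975152 = 1.2403780 u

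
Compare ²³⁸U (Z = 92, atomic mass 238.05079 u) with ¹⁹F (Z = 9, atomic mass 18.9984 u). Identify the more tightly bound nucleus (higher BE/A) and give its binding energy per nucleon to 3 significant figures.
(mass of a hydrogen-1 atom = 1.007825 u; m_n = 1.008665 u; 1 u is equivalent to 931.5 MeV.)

²³⁸U: Σm = 92(1.007825) + 146(1.008665) = 239.984990 u; Δm = 1.934200 u; E_B = 1801.7 MeV; E_B/A = 7.570 MeV
¹⁹F: Σm = 9(1.007825) + 10(1.008665) = 19.157075 u; Δm = 0.158675 u; E_B = 147.81 MeV; E_B/A = 7.779 MeV
¹⁹F has the higher binding energy per nucleon, so it is the more tightly bound nucleus.

¹⁹F; 7.78 MeV/nucleon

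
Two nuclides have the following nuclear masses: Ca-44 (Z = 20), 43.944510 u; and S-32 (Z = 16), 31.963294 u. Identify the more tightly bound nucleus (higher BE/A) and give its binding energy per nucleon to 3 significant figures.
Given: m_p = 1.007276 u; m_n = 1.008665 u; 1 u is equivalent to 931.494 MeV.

Ca-44; 8.66 MeV/nucleon

Ca-44: Σm = 20(1.007276) + 24(1.008665) = 44.353480 u; Δm = 0.408970 u; E_B = 380.95 MeV; E_B/A = 8.658 MeV
S-32: Σm = 16(1.007276) + 16(1.008665) = 32.255056 u; Δm = 0.291762 u; E_B = 271.77 MeV; E_B/A = 8.493 MeV
Ca-44 has the higher binding energy per nucleon, so it is the more tightly bound nucleus.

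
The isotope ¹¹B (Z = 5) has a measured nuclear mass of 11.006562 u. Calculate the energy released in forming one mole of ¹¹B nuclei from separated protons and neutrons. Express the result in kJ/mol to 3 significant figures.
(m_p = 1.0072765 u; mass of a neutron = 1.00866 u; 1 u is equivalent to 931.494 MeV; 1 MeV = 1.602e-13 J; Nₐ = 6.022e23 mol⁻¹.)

Mass of separated nucleons = 5(1.0072765) + 6(1.00866) = 5.0363825 + 6.05196 = 11.0883425 u
Mass defect Δm = 11.0883425 − 11.006562 = 0.0817805 u
E_B = 0.0817805 × 931.494 = 76.1780 MeV
Per nucleus in joules: 76.1780 MeV × 1.602e-13 J/MeV = 1.2204e-11 J
Per mole: 1.2204e-11 J × 6.022e23 mol⁻¹ = 7.3492e+12 J/mol

7.35e+09 kJ/mol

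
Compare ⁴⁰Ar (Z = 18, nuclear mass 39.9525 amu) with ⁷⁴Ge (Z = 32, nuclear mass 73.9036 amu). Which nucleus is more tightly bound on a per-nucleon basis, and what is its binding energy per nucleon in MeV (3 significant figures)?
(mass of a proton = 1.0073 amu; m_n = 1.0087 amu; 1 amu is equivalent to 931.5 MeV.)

⁷⁴Ge; 8.75 MeV/nucleon

⁴⁰Ar: Σm = 18(1.0073) + 22(1.0087) = 40.3228 amu; Δm = 0.3703 amu; E_B = 344.93 MeV; E_B/A = 8.623 MeV
⁷⁴Ge: Σm = 32(1.0073) + 42(1.0087) = 74.5990 amu; Δm = 0.6954 amu; E_B = 647.77 MeV; E_B/A = 8.754 MeV
⁷⁴Ge has the higher binding energy per nucleon, so it is the more tightly bound nucleus.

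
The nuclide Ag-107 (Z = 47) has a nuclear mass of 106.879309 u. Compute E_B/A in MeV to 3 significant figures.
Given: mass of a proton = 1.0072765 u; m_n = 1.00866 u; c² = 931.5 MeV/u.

Z = 47, so N = A − Z = 107 − 47 = 60.
Mass of separated nucleons = 47(1.0072765) + 60(1.00866) = 47.3419955 + 60.51960 = 107.8615955 u
Mass defect Δm = 107.8615955 − 106.879309 = 0.9822865 u
E_B = 0.9822865 × 931.5 = 915.000 MeV
BE/A = 915.000 MeV / 107 = 8.551 MeV/nucleon

8.55 MeV/nucleon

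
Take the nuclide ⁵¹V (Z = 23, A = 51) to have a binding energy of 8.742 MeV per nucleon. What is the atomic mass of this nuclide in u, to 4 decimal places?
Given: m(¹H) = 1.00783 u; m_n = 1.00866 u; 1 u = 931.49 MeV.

Total binding energy = 51 × 8.742 = 445.842 MeV
Mass defect = 445.842 MeV / (931.49 MeV/u) = 0.478633 u
Constituent mass = 23(1.00783) + 28(1.00866) = 51.42257 u
Atomic mass = 51.42257 − 0.478633 = 50.943937 u ≈ 50.9439 u (to 4 decimal places)

50.9439 u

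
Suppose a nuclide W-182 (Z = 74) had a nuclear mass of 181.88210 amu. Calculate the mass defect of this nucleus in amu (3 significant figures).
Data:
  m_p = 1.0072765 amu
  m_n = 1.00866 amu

Z = 74, so N = A − Z = 182 − 74 = 108.
Σm = 74·m_p + 108·m_n = 74.5384610 + 108.93528 = 183.4737410 amu
The mass defect is 183.4737410 − 181.88210 = 1.5916410 amu.

1.59 amu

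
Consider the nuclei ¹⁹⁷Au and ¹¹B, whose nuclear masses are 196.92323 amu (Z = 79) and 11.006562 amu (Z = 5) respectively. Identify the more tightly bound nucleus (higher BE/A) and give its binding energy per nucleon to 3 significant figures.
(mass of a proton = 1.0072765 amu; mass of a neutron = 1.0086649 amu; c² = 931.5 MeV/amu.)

¹⁹⁷Au; 7.92 MeV/nucleon

¹⁹⁷Au: Σm = 79(1.0072765) + 118(1.0086649) = 198.5973017 amu; Δm = 1.6740717 amu; E_B = 1559.4 MeV; E_B/A = 7.916 MeV
¹¹B: Σm = 5(1.0072765) + 6(1.0086649) = 11.0883719 amu; Δm = 0.0818099 amu; E_B = 76.206 MeV; E_B/A = 6.928 MeV
¹⁹⁷Au has the higher binding energy per nucleon, so it is the more tightly bound nucleus.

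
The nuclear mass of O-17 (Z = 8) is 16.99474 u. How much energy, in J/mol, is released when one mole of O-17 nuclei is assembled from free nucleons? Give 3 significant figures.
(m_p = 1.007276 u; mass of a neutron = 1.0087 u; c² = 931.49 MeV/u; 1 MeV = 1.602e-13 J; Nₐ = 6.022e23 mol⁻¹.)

The nucleus contains 8 protons and 17 − 8 = 9 neutrons.
Mass of separated nucleons = 8(1.007276) + 9(1.0087) = 8.058208 + 9.0783 = 17.136508 u
Mass defect Δm = 17.136508 − 16.99474 = 0.141768 u
E_B = 0.141768 × 931.49 = 132.055 MeV
Per nucleus in joules: 132.055 MeV × 1.602e-13 J/MeV = 2.1155e-11 J
Per mole: 2.1155e-11 J × 6.022e23 mol⁻¹ = 1.2740e+13 J/mol

1.27e+13 J/mol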